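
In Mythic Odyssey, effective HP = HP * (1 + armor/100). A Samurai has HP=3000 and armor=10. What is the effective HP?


EHP = 3000 * (1 + 10/100)
= 3000 * (1 + 0.1)
= 3000 * 1.1
= 3300.0

3300.0 EHP


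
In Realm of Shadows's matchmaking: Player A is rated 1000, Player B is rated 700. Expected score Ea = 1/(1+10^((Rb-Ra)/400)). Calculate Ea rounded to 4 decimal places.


Elo expected score: Ea = 1/(1 + 10^((Rb-Ra)/400))
Rb - Ra = 700 - 1000 = -300
(Rb-Ra)/400 = -300/400 = -0.75
10^-0.75 = 0.177828
Ea = 1/(1 + 0.177828) = 1/1.177828 = 0.8490

0.8490


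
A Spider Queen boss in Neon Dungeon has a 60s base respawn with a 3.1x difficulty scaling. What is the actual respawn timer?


Respawn time = base * multiplier
= 60 * 3.1
= 186.0 seconds

186.0 seconds


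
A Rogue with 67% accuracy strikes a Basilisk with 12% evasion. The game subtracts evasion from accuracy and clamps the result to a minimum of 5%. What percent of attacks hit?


accuracy - evasion = 67 - 12 = 55
Apply floor: max(55, 5) = 55
Hit chance = 55%

55%


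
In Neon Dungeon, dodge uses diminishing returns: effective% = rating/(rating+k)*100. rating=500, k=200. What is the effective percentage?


effective% = rating / (rating + k) * 100
= 500 / (500 + 200) * 100
= 500 / 700 * 100
= 0.714286 * 100
= 71.43%

71.43%


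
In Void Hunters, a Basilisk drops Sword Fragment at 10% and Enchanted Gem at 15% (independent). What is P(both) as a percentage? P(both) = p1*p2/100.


For independent events, P(both) = P(A) * P(B)
= 10% * 15%
= 150 / 100 %
= 1.5%

1.5%


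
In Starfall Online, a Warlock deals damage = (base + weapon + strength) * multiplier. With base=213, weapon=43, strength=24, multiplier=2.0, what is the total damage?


Sum base + weapon + str = 213 + 43 + 24 = 280
Multiply by 2.0:
280 * 2.0 = 560.0

560.0 damage


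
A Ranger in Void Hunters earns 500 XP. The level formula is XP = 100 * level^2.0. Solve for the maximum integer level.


XP = 100 * level^2.0, so level = (XP / 100)^(1/2.0)
= (500 / 100)^(1/2.0)
= 5.0^0.5
= 2.2361
Floor: level = 2

level 2


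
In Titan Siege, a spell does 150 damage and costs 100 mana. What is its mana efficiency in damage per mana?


Efficiency = damage / mana
= 150 / 100
= 1.50

1.50 dmg/mana


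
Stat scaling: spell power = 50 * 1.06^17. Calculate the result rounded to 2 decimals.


value = base * growth^level
= 50 * 1.06^17
= 50 * 2.692773
= 134.64

134.64 spell power


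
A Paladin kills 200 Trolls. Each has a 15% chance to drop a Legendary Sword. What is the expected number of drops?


Expected drops = kills * (drop_rate / 100)
= 200 * (15 / 100)
= 200 * 0.15
= 30.0

30.0 drops


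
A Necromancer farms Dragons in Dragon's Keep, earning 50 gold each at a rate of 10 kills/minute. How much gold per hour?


Gold per minute = 50 * 10 = 500
Gold per hour = 500 * 60 = 30000

30000 gold/hour


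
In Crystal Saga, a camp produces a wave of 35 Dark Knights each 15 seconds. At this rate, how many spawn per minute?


Spawns per minute = count * (60 / interval)
= 35 * (60 / 15)
= 35 * 4.0
= 140.0

140.0 per minute


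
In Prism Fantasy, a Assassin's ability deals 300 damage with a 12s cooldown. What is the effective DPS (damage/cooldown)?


DPS = damage / cooldown
= 300 / 12
= 25.00

25.00 DPS


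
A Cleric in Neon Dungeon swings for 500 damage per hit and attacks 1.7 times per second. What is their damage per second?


DPS = damage * attack_speed
= 500 * 1.7
= 850.0

850.0 DPS


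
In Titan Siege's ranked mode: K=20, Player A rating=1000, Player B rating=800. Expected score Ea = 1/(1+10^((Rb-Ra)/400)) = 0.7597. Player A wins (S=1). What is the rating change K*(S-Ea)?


Elo update: delta = K * (S - Ea), where S = 1 (wins)
S - Ea = 1 - 0.7597 = 0.2403
Rating change = 20 * 0.2403
= 4.81

4.81 rating points


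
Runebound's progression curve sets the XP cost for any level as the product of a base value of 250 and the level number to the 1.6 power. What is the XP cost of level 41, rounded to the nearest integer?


XP = 250 * level^1.6
Substitute level = 41:
XP = 250 * 41^1.6
= 250 * 380.5872
= 95147

95147 XP


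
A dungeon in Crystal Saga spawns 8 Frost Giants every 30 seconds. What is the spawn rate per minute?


Spawns per minute = count * (60 / interval)
= 8 * (60 / 30)
= 8 * 2.0
= 16.0

16.0 per minute


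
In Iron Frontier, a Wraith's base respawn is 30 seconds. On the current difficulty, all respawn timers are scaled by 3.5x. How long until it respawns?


Respawn time = base * multiplier
= 30 * 3.5
= 105.0 seconds

105.0 seconds


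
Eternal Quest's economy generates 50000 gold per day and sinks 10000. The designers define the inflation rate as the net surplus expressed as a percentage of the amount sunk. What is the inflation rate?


Net gold = 50000 - 10000 = 40000
Inflation rate = net / sunk * 100 = 40000 / 10000 * 100
= 4.0 * 100
= 400.00%

400.00%


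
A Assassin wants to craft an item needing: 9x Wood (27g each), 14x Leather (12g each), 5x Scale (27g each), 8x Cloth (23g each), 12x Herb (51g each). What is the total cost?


Cost breakdown:
  Wood: 9 * 27 = 243
  Leather: 14 * 12 = 168
  Scale: 5 * 27 = 135
  Cloth: 8 * 23 = 184
  Herb: 12 * 51 = 612
Total = 243 + 168 + 135 + 184 + 612 = 1342

1342 gold


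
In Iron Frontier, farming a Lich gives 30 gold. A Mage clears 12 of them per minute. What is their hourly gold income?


Gold per minute = 30 * 12 = 360
Gold per hour = 360 * 60 = 21600

21600 gold/hour


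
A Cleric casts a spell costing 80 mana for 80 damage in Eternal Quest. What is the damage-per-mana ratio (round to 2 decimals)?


Efficiency = damage / mana
= 80 / 80
= 1.00

1.00 dmg/mana


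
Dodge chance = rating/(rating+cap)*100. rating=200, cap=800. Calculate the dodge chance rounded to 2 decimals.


dodge% = 200 / (200 + 800) * 100
= 200 / 1000 * 100
= 0.2 * 100
= 20.00%

20.00%


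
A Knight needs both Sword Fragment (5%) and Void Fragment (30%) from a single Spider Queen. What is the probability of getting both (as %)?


For independent events, P(both) = P(A) * P(B)
= 5% * 30%
= 150 / 100 %
= 1.5%

1.5%


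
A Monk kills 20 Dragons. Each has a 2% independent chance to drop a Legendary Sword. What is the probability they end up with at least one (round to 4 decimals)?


P(at least one) = 1 - P(none) = 1 - (1-p)^n
p = 2/100 = 0.02
1 - p = 0.98
(1 - p)^20 = 0.98^20 = 0.667608
P(at least one) = 1 - 0.667608 = 0.3324

0.3324


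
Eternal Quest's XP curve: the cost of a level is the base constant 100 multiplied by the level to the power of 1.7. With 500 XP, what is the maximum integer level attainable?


XP = 100 * level^1.7, so level = (XP / 100)^(1/1.7)
= (500 / 100)^(1/1.7)
= 5.0^0.5882
= 2.5773
Floor: level = 2

level 2


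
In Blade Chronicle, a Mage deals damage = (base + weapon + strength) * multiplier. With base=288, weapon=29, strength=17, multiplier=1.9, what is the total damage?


Sum base + weapon + str = 288 + 29 + 17 = 334
Multiply by 1.9:
334 * 1.9 = 634.6

634.6 damage


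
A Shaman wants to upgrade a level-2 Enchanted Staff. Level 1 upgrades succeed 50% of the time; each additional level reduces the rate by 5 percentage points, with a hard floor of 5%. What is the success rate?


raw_rate = 50 - 5 * (2 - 1)
= 50 - 5 * 1
= 50 - 5
= 45
Apply floor: max(45, 5) = 45%

45%


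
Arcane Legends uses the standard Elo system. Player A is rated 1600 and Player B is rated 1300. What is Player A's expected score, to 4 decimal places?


Elo expected score: Ea = 1/(1 + 10^((Rb-Ra)/400))
Rb - Ra = 1300 - 1600 = -300
(Rb-Ra)/400 = -300/400 = -0.75
10^-0.75 = 0.177828
Ea = 1/(1 + 0.177828) = 1/1.177828 = 0.8490

0.8490


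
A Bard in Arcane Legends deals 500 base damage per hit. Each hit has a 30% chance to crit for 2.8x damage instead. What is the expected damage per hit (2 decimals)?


E[dmg] = base * (1 + crit_chance * (crit_mult - 1))
cc as decimal = 30/100 = 0.3
cm - 1 = 2.8 - 1 = 1.8
Bonus factor = 0.3 * 1.8 = 0.54
Total multiplier = 1 + 0.54 = 1.54
Expected damage = 500 * 1.54 = 770.00

770.00 damage


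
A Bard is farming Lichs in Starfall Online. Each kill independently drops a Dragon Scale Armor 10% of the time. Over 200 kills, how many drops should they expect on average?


Expected drops = kills * (drop_rate / 100)
= 200 * (10 / 100)
= 200 * 0.1
= 20.0

20.0 drops


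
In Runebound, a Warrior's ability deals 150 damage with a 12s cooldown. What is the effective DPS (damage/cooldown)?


DPS = damage / cooldown
= 150 / 12
= 12.50

12.50 DPS


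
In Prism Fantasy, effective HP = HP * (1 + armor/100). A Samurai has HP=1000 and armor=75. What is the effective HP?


EHP = 1000 * (1 + 75/100)
= 1000 * (1 + 0.75)
= 1000 * 1.75
= 1750.0

1750.0 EHP


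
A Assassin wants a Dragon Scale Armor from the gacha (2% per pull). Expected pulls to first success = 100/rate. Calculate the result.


Expected pulls for a geometric distribution = 1/p = 100 / rate%
= 100 / 2
= 50.0

50.0 pulls


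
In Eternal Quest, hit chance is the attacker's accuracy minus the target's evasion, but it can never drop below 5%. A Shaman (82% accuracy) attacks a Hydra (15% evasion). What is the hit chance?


accuracy - evasion = 82 - 15 = 67
Apply floor: max(67, 5) = 67
Hit chance = 67%

67%


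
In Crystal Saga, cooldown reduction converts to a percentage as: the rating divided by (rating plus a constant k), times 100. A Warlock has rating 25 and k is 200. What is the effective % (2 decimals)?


effective% = rating / (rating + k) * 100
= 25 / (25 + 200) * 100
= 25 / 225 * 100
= 0.111111 * 100
= 11.11%

11.11%


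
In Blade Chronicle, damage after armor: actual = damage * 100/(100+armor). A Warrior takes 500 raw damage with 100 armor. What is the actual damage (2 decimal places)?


actual = 500 * 100 / (100 + 100)
= 500 * 100 / 200
= 50000 / 200
= 250.00

250.00 damage


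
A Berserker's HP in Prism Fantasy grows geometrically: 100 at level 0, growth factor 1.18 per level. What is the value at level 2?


value = base * growth^level
= 100 * 1.18^2
= 100 * 1.3924
= 139.24

139.24 HP


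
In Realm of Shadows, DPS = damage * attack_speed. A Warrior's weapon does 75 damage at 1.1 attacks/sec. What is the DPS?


DPS = damage * attack_speed
= 75 * 1.1
= 82.5

82.5 DPS


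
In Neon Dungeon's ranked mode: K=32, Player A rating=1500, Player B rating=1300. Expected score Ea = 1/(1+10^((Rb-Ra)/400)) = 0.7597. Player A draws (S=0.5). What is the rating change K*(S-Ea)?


Elo update: delta = K * (S - Ea), where S = 0.5 (draws)
S - Ea = 0.5 - 0.7597 = -0.2597
Rating change = 32 * -0.2597
= -8.31

-8.31 rating points


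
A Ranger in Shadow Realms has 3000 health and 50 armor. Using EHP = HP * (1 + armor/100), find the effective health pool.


EHP = 3000 * (1 + 50/100)
= 3000 * (1 + 0.5)
= 3000 * 1.5
= 4500.0

4500.0 EHP


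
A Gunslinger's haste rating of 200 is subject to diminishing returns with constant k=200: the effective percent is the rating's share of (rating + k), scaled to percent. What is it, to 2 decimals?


effective% = rating / (rating + k) * 100
= 200 / (200 + 200) * 100
= 200 / 400 * 100
= 0.5 * 100
= 50.00%

50.00%


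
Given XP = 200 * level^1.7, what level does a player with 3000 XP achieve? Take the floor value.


XP = 200 * level^1.7, so level = (XP / 200)^(1/1.7)
= (3000 / 200)^(1/1.7)
= 15.0^0.5882
= 4.9183
Floor: level = 4

level 4


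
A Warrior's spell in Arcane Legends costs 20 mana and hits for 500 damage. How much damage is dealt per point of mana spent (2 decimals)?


Efficiency = damage / mana
= 500 / 20
= 25.00

25.00 dmg/mana


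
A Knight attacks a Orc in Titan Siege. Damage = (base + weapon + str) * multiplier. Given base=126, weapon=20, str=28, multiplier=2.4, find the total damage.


Sum base + weapon + str = 126 + 20 + 28 = 174
Multiply by 2.4:
174 * 2.4 = 417.6

417.6 damage


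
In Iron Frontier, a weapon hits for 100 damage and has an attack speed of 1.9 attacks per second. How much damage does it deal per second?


DPS = damage * attack_speed
= 100 * 1.9
= 190.0

190.0 DPS


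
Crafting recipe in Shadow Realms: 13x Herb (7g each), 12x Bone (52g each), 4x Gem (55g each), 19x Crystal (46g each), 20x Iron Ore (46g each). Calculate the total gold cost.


Cost breakdown:
  Herb: 13 * 7 = 91
  Bone: 12 * 52 = 624
  Gem: 4 * 55 = 220
  Crystal: 19 * 46 = 874
  Iron Ore: 20 * 46 = 920
Total = 91 + 624 + 220 + 874 + 920 = 2729

2729 gold


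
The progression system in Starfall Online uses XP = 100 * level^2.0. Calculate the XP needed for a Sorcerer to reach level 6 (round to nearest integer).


XP = 100 * level^2.0
Substitute level = 6:
XP = 100 * 6^2.0
= 100 * 36.0
= 3600

3600 XP


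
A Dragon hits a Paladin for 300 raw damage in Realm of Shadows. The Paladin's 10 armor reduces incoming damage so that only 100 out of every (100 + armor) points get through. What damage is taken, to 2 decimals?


actual = 300 * 100 / (100 + 10)
= 300 * 100 / 110
= 30000 / 110
= 272.73

272.73 damage


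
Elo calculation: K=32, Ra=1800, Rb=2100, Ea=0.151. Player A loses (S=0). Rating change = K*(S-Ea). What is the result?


Elo update: delta = K * (S - Ea), where S = 0 (loses)
S - Ea = 0 - 0.151 = -0.151
Rating change = 32 * -0.151
= -4.83

-4.83 rating points


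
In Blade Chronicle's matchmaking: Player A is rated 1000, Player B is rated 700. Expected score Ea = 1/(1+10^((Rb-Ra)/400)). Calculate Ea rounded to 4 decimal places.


Elo expected score: Ea = 1/(1 + 10^((Rb-Ra)/400))
Rb - Ra = 700 - 1000 = -300
(Rb-Ra)/400 = -300/400 = -0.75
10^-0.75 = 0.177828
Ea = 1/(1 + 0.177828) = 1/1.177828 = 0.8490

0.8490


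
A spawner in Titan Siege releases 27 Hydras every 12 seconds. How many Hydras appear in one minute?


Spawns per minute = count * (60 / interval)
= 27 * (60 / 12)
= 27 * 5.0
= 135.0

135.0 per minute


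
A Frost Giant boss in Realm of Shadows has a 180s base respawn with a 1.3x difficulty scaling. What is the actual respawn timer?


Respawn time = base * multiplier
= 180 * 1.3
= 234.0 seconds

234.0 seconds


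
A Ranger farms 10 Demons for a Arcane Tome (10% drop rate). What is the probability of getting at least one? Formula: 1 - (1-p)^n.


P(at least one) = 1 - P(none) = 1 - (1-p)^n
p = 10/100 = 0.1
1 - p = 0.9
(1 - p)^10 = 0.9^10 = 0.348678
P(at least one) = 1 - 0.348678 = 0.6513

0.6513


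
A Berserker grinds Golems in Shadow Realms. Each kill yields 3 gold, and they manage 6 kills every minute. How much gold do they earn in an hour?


Gold per minute = 3 * 6 = 18
Gold per hour = 18 * 60 = 1080

1080 gold/hour


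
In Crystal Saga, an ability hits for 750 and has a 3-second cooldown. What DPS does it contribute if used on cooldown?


DPS = damage / cooldown
= 750 / 3
= 250.00

250.00 DPS


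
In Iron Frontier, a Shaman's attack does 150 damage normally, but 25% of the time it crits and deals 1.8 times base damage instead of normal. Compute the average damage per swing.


E[dmg] = base * (1 + crit_chance * (crit_mult - 1))
cc as decimal = 25/100 = 0.25
cm - 1 = 1.8 - 1 = 0.8
Bonus factor = 0.25 * 0.8 = 0.2
Total multiplier = 1 + 0.2 = 1.2
Expected damage = 150 * 1.2 = 180.00

180.00 damage


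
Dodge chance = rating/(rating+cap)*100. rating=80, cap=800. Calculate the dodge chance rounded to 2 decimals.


dodge% = 80 / (80 + 800) * 100
= 80 / 880 * 100
= 0.090909 * 100
= 9.09%

9.09%


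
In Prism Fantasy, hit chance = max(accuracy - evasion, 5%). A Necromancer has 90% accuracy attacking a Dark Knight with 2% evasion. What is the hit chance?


accuracy - evasion = 90 - 2 = 88
Apply floor: max(88, 5) = 88
Hit chance = 88%

88%


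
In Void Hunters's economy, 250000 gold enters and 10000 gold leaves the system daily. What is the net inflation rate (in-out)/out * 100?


Net gold = 250000 - 10000 = 240000
Inflation rate = net / sunk * 100 = 240000 / 10000 * 100
= 24.0 * 100
= 2400.00%

2400.00%


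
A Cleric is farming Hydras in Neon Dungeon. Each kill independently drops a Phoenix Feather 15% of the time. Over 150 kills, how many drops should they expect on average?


Expected drops = kills * (drop_rate / 100)
= 150 * (15 / 100)
= 150 * 0.15
= 22.5

22.5 drops


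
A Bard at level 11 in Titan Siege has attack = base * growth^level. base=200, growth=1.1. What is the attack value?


value = base * growth^level
= 200 * 1.1^11
= 200 * 2.853117
= 570.62

570.62 attack


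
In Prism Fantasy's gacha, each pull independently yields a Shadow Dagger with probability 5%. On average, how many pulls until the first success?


Expected pulls for a geometric distribution = 1/p = 100 / rate%
= 100 / 5
= 20.0

20.0 pulls


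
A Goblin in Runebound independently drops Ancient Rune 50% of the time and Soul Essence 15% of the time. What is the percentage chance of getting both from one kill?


For independent events, P(both) = P(A) * P(B)
= 50% * 15%
= 750 / 100 %
= 7.5%

7.5%


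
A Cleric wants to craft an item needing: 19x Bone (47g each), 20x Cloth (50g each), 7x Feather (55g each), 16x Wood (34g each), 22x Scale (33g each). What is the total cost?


Cost breakdown:
  Bone: 19 * 47 = 893
  Cloth: 20 * 50 = 1000
  Feather: 7 * 55 = 385
  Wood: 16 * 34 = 544
  Scale: 22 * 33 = 726
Total = 893 + 1000 + 385 + 544 + 726 = 3548

3548 gold


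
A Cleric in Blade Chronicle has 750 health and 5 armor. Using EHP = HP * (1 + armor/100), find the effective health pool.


EHP = 750 * (1 + 5/100)
= 750 * (1 + 0.05)
= 750 * 1.05
= 787.5

787.5 EHP


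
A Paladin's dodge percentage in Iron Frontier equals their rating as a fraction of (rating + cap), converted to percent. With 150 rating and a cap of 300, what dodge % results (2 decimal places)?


dodge% = 150 / (150 + 300) * 100
= 150 / 450 * 100
= 0.333333 * 100
= 33.33%

33.33%


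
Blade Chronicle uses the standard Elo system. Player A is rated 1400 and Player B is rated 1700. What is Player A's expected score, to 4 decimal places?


Elo expected score: Ea = 1/(1 + 10^((Rb-Ra)/400))
Rb - Ra = 1700 - 1400 = 300
(Rb-Ra)/400 = 300/400 = 0.75
10^0.75 = 5.623413
Ea = 1/(1 + 5.623413) = 1/6.623413 = 0.1510

0.1510


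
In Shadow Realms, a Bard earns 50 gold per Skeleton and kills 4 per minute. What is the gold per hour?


Gold per minute = 50 * 4 = 200
Gold per hour = 200 * 60 = 12000

12000 gold/hour


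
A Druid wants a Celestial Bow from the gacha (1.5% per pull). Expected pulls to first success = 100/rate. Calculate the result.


Expected pulls for a geometric distribution = 1/p = 100 / rate%
= 100 / 1.5
= 66.67

66.67 pulls


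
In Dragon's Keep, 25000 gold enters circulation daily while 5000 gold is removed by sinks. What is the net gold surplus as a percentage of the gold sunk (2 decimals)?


Net gold = 25000 - 5000 = 20000
Inflation rate = net / sunk * 100 = 20000 / 5000 * 100
= 4.0 * 100
= 400.00%

400.00%


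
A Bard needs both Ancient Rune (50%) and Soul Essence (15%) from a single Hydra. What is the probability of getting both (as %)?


For independent events, P(both) = P(A) * P(B)
= 50% * 15%
= 750 / 100 %
= 7.5%

7.5%


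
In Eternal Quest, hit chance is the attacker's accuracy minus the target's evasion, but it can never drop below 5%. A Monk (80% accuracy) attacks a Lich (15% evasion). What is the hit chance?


accuracy - evasion = 80 - 15 = 65
Apply floor: max(65, 5) = 65
Hit chance = 65%

65%


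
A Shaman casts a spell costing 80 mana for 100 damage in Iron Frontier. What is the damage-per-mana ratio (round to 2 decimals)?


Efficiency = damage / mana
= 100 / 80
= 1.25

1.25 dmg/mana


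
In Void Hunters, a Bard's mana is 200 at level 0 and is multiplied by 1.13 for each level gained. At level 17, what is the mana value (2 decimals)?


value = base * growth^level
= 200 * 1.13^17
= 200 * 7.986078
= 1597.22

1597.22 mana


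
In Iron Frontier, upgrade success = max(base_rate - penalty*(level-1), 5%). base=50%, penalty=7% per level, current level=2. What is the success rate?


raw_rate = 50 - 7 * (2 - 1)
= 50 - 7 * 1
= 50 - 7
= 43
Apply floor: max(43, 5) = 43%

43%


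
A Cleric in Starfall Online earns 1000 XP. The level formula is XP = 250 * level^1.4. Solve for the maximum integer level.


XP = 250 * level^1.4, so level = (XP / 250)^(1/1.4)
= (1000 / 250)^(1/1.4)
= 4.0^0.7143
= 2.6918
Floor: level = 2

level 2


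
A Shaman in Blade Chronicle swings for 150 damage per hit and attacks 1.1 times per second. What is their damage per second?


DPS = damage * attack_speed
= 150 * 1.1
= 165.0

165.0 DPS


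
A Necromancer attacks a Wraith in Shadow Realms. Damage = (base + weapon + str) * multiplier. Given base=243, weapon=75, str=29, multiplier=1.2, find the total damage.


Sum base + weapon + str = 243 + 75 + 29 = 347
Multiply by 1.2:
347 * 1.2 = 416.4

416.4 damage


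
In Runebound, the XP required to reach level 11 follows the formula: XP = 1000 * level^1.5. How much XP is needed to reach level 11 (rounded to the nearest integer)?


XP = 1000 * level^1.5
Substitute level = 11:
XP = 1000 * 11^1.5
= 1000 * 36.4829
= 36483

36483 XP


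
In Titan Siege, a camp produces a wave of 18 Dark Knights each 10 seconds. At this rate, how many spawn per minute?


Spawns per minute = count * (60 / interval)
= 18 * (60 / 10)
= 18 * 6.0
= 108.0

108.0 per minute


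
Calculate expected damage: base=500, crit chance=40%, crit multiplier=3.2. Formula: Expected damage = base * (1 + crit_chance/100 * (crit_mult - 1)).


E[dmg] = base * (1 + crit_chance * (crit_mult - 1))
cc as decimal = 40/100 = 0.4
cm - 1 = 3.2 - 1 = 2.2
Bonus factor = 0.4 * 2.2 = 0.88
Total multiplier = 1 + 0.88 = 1.88
Expected damage = 500 * 1.88 = 940.00

940.00 damage


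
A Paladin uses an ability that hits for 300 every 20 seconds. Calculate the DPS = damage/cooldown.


DPS = damage / cooldown
= 300 / 20
= 15.00

15.00 DPS


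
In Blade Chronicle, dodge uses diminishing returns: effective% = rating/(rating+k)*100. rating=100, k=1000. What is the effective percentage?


effective% = rating / (rating + k) * 100
= 100 / (100 + 1000) * 100
= 100 / 1100 * 100
= 0.090909 * 100
= 9.09%

9.09%


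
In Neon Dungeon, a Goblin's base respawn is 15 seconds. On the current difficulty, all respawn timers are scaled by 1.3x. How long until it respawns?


Respawn time = base * multiplier
= 15 * 1.3
= 19.5 seconds

19.5 seconds


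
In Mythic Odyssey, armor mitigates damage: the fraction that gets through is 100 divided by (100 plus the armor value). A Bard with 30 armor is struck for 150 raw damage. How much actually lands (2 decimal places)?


actual = 150 * 100 / (100 + 30)
= 150 * 100 / 130
= 15000 / 130
= 115.38

115.38 damage


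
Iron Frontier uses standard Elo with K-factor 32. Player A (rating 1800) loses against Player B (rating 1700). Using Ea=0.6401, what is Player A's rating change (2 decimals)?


Elo update: delta = K * (S - Ea), where S = 0 (loses)
S - Ea = 0 - 0.6401 = -0.6401
Rating change = 32 * -0.6401
= -20.48

-20.48 rating points


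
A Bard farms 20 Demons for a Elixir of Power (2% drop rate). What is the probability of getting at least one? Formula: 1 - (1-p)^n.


P(at least one) = 1 - P(none) = 1 - (1-p)^n
p = 2/100 = 0.02
1 - p = 0.98
(1 - p)^20 = 0.98^20 = 0.667608
P(at least one) = 1 - 0.667608 = 0.3324

0.3324


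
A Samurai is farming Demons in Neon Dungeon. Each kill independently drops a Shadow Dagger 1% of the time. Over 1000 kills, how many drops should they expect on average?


Expected drops = kills * (drop_rate / 100)
= 1000 * (1 / 100)
= 1000 * 0.01
= 10.0

10.0 drops


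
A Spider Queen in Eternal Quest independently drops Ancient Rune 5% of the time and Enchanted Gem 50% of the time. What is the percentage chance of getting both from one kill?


For independent events, P(both) = P(A) * P(B)
= 5% * 50%
= 250 / 100 %
= 2.5%

2.5%


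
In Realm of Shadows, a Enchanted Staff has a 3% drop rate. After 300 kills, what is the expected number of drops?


Expected drops = kills * (drop_rate / 100)
= 300 * (3 / 100)
= 300 * 0.03
= 9.0

9.0 drops


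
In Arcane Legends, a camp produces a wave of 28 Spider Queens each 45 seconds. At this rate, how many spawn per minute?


Spawns per minute = count * (60 / interval)
= 28 * (60 / 45)
= 28 * 1.3333
= 37.33

37.33 per minute


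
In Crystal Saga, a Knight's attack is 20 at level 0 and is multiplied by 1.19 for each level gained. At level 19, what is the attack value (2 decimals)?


value = base * growth^level
= 20 * 1.19^19
= 20 * 27.251616
= 545.03

545.03 attack


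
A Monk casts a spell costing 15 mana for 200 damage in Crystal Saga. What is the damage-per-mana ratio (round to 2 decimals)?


Efficiency = damage / mana
= 200 / 15
= 13.33

13.33 dmg/mana


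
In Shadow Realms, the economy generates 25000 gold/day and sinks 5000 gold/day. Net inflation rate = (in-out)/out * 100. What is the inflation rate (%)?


Net gold = 25000 - 5000 = 20000
Inflation rate = net / sunk * 100 = 20000 / 5000 * 100
= 4.0 * 100
= 400.00%

400.00%


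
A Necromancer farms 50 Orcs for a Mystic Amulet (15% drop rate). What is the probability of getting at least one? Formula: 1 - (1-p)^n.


P(at least one) = 1 - P(none) = 1 - (1-p)^n
p = 15/100 = 0.15
1 - p = 0.85
(1 - p)^50 = 0.85^50 = 0.000296
P(at least one) = 1 - 0.000296 = 0.9997

0.9997


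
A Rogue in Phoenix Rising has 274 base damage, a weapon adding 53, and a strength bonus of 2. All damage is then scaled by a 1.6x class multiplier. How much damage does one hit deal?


Sum base + weapon + str = 274 + 53 + 2 = 329
Multiply by 1.6:
329 * 1.6 = 526.4

526.4 damage


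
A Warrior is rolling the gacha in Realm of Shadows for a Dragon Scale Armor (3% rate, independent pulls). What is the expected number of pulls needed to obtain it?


Expected pulls for a geometric distribution = 1/p = 100 / rate%
= 100 / 3
= 33.33

33.33 pulls


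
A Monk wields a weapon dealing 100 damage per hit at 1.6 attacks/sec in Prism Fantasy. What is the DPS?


DPS = damage * attack_speed
= 100 * 1.6
= 160.0

160.0 DPS


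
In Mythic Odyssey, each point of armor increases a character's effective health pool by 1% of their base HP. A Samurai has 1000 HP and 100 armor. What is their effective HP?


EHP = 1000 * (1 + 100/100)
= 1000 * (1 + 1.0)
= 1000 * 2.0
= 2000.0

2000.0 EHP


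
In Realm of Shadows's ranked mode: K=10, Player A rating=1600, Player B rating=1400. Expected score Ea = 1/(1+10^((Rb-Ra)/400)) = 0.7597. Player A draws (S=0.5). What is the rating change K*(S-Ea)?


Elo update: delta = K * (S - Ea), where S = 0.5 (draws)
S - Ea = 0.5 - 0.7597 = -0.2597
Rating change = 10 * -0.2597
= -2.60

-2.60 rating points


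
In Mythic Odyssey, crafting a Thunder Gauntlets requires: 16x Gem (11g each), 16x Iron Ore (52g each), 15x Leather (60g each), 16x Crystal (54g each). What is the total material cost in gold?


Cost breakdown:
  Gem: 16 * 11 = 176
  Iron Ore: 16 * 52 = 832
  Leather: 15 * 60 = 900
  Crystal: 16 * 54 = 864
Total = 176 + 832 + 900 + 864 = 2772

2772 gold


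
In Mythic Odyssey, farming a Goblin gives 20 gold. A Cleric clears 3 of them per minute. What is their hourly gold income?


Gold per minute = 20 * 3 = 60
Gold per hour = 60 * 60 = 3600

3600 gold/hour


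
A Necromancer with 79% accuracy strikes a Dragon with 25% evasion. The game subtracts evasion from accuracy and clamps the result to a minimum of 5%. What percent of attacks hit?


accuracy - evasion = 79 - 25 = 54
Apply floor: max(54, 5) = 54
Hit chance = 54%

54%


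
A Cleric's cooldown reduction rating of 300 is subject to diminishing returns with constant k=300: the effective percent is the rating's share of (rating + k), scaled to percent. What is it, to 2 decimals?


effective% = rating / (rating + k) * 100
= 300 / (300 + 300) * 100
= 300 / 600 * 100
= 0.5 * 100
= 50.00%

50.00%


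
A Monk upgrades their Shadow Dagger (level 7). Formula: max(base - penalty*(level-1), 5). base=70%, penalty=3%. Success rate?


raw_rate = 70 - 3 * (7 - 1)
= 70 - 3 * 6
= 70 - 18
= 52
Apply floor: max(52, 5) = 52%

52%


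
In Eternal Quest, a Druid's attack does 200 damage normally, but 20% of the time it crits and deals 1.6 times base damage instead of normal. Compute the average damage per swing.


E[dmg] = base * (1 + crit_chance * (crit_mult - 1))
cc as decimal = 20/100 = 0.2
cm - 1 = 1.6 - 1 = 0.6
Bonus factor = 0.2 * 0.6 = 0.12
Total multiplier = 1 + 0.12 = 1.12
Expected damage = 200 * 1.12 = 224.00

224.00 damage


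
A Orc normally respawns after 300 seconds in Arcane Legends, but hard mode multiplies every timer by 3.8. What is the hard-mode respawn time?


Respawn time = base * multiplier
= 300 * 3.8
= 1140.0 seconds

1140.0 seconds


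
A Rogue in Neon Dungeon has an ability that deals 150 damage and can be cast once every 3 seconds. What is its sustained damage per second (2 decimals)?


DPS = damage / cooldown
= 150 / 3
= 50.00

50.00 DPS


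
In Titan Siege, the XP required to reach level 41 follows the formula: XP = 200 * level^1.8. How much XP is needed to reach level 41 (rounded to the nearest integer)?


XP = 200 * level^1.8
Substitute level = 41:
XP = 200 * 41^1.8
= 200 * 799.8544
= 159971

159971 XP


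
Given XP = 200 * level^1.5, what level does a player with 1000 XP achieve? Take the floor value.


XP = 200 * level^1.5, so level = (XP / 200)^(1/1.5)
= (1000 / 200)^(1/1.5)
= 5.0^0.6667
= 2.924
Floor: level = 2

level 2


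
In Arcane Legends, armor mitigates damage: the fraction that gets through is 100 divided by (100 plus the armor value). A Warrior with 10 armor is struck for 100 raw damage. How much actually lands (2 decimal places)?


actual = 100 * 100 / (100 + 10)
= 100 * 100 / 110
= 10000 / 110
= 90.91

90.91 damage


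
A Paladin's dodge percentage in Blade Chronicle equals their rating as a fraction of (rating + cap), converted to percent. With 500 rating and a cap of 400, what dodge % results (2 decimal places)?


dodge% = 500 / (500 + 400) * 100
= 500 / 900 * 100
= 0.555556 * 100
= 55.56%

55.56%


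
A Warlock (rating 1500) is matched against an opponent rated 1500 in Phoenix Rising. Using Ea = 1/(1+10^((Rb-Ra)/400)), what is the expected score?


Elo expected score: Ea = 1/(1 + 10^((Rb-Ra)/400))
Rb - Ra = 1500 - 1500 = 0
(Rb-Ra)/400 = 0/400 = 0.0
10^0.0 = 1.0
Ea = 1/(1 + 1.0) = 1/2.0 = 0.5000

0.5000


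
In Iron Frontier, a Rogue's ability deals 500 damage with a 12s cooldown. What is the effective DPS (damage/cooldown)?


DPS = damage / cooldown
= 500 / 12
= 41.67

41.67 DPS


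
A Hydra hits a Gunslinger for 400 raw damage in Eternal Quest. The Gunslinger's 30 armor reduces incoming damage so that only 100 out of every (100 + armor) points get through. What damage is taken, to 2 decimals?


actual = 400 * 100 / (100 + 30)
= 400 * 100 / 130
= 40000 / 130
= 307.69

307.69 damage


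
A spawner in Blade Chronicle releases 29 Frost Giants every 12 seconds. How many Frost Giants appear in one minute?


Spawns per minute = count * (60 / interval)
= 29 * (60 / 12)
= 29 * 5.0
= 145.0

145.0 per minute


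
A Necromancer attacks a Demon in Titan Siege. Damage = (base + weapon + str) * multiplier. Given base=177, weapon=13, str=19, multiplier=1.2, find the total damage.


Sum base + weapon + str = 177 + 13 + 19 = 209
Multiply by 1.2:
209 * 1.2 = 250.8

250.8 damage


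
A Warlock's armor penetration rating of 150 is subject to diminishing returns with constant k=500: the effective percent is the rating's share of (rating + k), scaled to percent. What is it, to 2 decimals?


effective% = rating / (rating + k) * 100
= 150 / (150 + 500) * 100
= 150 / 650 * 100
= 0.230769 * 100
= 23.08%

23.08%


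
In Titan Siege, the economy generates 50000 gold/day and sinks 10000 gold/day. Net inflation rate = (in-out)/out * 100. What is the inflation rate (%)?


Net gold = 50000 - 10000 = 40000
Inflation rate = net / sunk * 100 = 40000 / 10000 * 100
= 4.0 * 100
= 400.00%

400.00%


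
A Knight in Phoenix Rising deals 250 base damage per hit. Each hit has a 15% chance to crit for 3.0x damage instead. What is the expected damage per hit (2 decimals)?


E[dmg] = base * (1 + crit_chance * (crit_mult - 1))
cc as decimal = 15/100 = 0.15
cm - 1 = 3.0 - 1 = 2.0
Bonus factor = 0.15 * 2.0 = 0.3
Total multiplier = 1 + 0.3 = 1.3
Expected damage = 250 * 1.3 = 325.00

325.00 damage


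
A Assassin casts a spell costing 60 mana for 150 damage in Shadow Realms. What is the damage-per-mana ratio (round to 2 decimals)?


Efficiency = damage / mana
= 150 / 60
= 2.50

2.50 dmg/mana


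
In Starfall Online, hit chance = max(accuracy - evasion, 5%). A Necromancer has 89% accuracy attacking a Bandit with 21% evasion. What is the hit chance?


accuracy - evasion = 89 - 21 = 68
Apply floor: max(68, 5) = 68
Hit chance = 68%

68%


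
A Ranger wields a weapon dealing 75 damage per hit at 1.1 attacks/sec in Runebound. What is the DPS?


DPS = damage * attack_speed
= 75 * 1.1
= 82.5

82.5 DPS


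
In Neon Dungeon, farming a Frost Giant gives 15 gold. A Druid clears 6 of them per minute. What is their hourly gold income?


Gold per minute = 15 * 6 = 90
Gold per hour = 90 * 60 = 5400

5400 gold/hour


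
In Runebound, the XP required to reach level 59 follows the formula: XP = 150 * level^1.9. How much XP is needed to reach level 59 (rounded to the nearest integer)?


XP = 150 * level^1.9
Substitute level = 59:
XP = 150 * 59^1.9
= 150 * 2315.3616
= 347304

347304 XP


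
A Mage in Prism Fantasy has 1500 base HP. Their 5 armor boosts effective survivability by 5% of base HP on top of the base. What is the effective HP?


EHP = 1500 * (1 + 5/100)
= 1500 * (1 + 0.05)
= 1500 * 1.05
= 1575.0

1575.0 EHP


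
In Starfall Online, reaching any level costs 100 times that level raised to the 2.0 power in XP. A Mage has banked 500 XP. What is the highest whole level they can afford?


XP = 100 * level^2.0, so level = (XP / 100)^(1/2.0)
= (500 / 100)^(1/2.0)
= 5.0^0.5
= 2.2361
Floor: level = 2

level 2


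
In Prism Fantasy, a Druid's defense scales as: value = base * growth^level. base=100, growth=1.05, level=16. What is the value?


value = base * growth^level
= 100 * 1.05^16
= 100 * 2.182875
= 218.29

218.29 defense


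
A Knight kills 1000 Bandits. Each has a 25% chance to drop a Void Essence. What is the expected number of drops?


Expected drops = kills * (drop_rate / 100)
= 1000 * (25 / 100)
= 1000 * 0.25
= 250.0

250.0 drops


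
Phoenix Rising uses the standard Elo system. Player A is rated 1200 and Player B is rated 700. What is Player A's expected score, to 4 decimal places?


Elo expected score: Ea = 1/(1 + 10^((Rb-Ra)/400))
Rb - Ra = 700 - 1200 = -500
(Rb-Ra)/400 = -500/400 = -1.25
10^-1.25 = 0.056234
Ea = 1/(1 + 0.056234) = 1/1.056234 = 0.9468

0.9468


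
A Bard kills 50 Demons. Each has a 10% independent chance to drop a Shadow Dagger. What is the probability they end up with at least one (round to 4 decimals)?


P(at least one) = 1 - P(none) = 1 - (1-p)^n
p = 10/100 = 0.1
1 - p = 0.9
(1 - p)^50 = 0.9^50 = 0.005154
P(at least one) = 1 - 0.005154 = 0.9948

0.9948


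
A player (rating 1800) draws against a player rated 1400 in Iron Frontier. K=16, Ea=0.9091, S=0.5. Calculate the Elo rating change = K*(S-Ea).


Elo update: delta = K * (S - Ea), where S = 0.5 (draws)
S - Ea = 0.5 - 0.9091 = -0.4091
Rating change = 16 * -0.4091
= -6.55

-6.55 rating points


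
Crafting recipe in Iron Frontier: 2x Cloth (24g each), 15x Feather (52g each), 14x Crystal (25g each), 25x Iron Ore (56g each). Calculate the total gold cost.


Cost breakdown:
  Cloth: 2 * 24 = 48
  Feather: 15 * 52 = 780
  Crystal: 14 * 25 = 350
  Iron Ore: 25 * 56 = 1400
Total = 48 + 780 + 350 + 1400 = 2578

2578 gold


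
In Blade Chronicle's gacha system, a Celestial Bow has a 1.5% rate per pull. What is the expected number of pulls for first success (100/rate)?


Expected pulls for a geometric distribution = 1/p = 100 / rate%
= 100 / 1.5
= 66.67

66.67 pulls


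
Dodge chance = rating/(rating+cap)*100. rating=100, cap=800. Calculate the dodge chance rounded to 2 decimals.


dodge% = 100 / (100 + 800) * 100
= 100 / 900 * 100
= 0.111111 * 100
= 11.11%

11.11%


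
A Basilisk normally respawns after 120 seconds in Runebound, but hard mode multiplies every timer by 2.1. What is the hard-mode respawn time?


Respawn time = base * multiplier
= 120 * 2.1
= 252.0 seconds

252.0 seconds


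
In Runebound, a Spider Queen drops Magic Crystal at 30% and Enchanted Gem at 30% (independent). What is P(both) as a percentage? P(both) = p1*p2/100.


For independent events, P(both) = P(A) * P(B)
= 30% * 30%
= 900 / 100 %
= 9.0%

9.0%


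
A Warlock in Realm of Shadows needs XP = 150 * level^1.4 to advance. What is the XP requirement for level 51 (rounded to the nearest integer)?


XP = 150 * level^1.4
Substitute level = 51:
XP = 150 * 51^1.4
= 150 * 245.8093
= 36871

36871 XP


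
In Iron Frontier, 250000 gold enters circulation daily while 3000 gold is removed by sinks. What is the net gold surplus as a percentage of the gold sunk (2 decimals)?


Net gold = 250000 - 3000 = 247000
Inflation rate = net / sunk * 100 = 247000 / 3000 * 100
= 82.333333 * 100
= 8233.33%

8233.33%


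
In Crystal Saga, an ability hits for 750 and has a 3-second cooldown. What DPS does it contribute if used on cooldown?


DPS = damage / cooldown
= 750 / 3
= 250.00

250.00 DPS


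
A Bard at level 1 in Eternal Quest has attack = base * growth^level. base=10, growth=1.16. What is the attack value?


value = base * growth^level
= 10 * 1.16^1
= 10 * 1.16
= 11.60

11.60 attack


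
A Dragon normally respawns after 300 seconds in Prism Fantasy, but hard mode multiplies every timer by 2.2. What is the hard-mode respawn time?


Respawn time = base * multiplier
= 300 * 2.2
= 660.0 seconds

660.0 seconds


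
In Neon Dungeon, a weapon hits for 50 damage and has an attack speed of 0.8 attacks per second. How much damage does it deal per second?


DPS = damage * attack_speed
= 50 * 0.8
= 40.0

40.0 DPS


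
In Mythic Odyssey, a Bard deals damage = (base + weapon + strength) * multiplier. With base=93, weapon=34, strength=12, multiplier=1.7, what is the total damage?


Sum base + weapon + str = 93 + 34 + 12 = 139
Multiply by 1.7:
139 * 1.7 = 236.3

236.3 damage


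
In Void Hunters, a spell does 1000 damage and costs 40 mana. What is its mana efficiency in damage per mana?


Efficiency = damage / mana
= 1000 / 40
= 25.00

25.00 dmg/mana


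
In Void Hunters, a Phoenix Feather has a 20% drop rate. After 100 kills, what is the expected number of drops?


Expected drops = kills * (drop_rate / 100)
= 100 * (20 / 100)
= 100 * 0.2
= 20.0

20.0 drops


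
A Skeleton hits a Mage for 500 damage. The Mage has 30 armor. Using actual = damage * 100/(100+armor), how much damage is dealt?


actual = 500 * 100 / (100 + 30)
= 500 * 100 / 130
= 50000 / 130
= 384.62

384.62 damage


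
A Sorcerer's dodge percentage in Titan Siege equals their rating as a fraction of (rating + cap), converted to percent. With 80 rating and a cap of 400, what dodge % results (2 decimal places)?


dodge% = 80 / (80 + 400) * 100
= 80 / 480 * 100
= 0.166667 * 100
= 16.67%

16.67%


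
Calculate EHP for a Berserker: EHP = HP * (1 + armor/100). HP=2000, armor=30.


EHP = 2000 * (1 + 30/100)
= 2000 * (1 + 0.3)
= 2000 * 1.3
= 2600.0

2600.0 EHP


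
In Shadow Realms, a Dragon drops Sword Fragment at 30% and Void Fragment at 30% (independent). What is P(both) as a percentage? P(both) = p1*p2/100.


For independent events, P(both) = P(A) * P(B)
= 30% * 30%
= 900 / 100 %
= 9.0%

9.0%
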